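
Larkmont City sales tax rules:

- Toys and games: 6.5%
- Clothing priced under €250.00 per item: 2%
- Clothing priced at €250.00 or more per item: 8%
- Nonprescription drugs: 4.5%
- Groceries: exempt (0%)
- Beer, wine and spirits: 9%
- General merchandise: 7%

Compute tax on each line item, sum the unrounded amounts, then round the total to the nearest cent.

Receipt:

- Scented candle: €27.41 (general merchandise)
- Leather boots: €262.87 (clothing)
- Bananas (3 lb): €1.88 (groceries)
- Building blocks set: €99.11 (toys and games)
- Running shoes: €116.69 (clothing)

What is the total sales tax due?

€31.72

Scented candle €27.41: general merchandise → 7% → €1.9187
Leather boots €262.87: clothing, €250.00 or more → 8% → €21.0296
Bananas (3 lb) €1.88: groceries → 0% → €0.00
Building blocks set €99.11: toys and games → 6.5% → €6.44215
Running shoes €116.69: clothing, under €250.00 → 2% → €2.3338
Unrounded tax sum = €31.72425 → €31.72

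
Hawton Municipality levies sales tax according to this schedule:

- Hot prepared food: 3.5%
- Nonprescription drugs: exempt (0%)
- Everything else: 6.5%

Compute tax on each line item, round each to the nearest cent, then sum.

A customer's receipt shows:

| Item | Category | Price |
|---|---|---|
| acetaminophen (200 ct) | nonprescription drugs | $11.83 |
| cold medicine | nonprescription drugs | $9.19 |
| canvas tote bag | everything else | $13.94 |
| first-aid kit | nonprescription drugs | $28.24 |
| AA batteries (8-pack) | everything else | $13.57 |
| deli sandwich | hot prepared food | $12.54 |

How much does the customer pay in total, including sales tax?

$91.54

Acetaminophen (200 ct) $11.83: nonprescription drugs → 0% → $0.00
Cold medicine $9.19: nonprescription drugs → 0% → $0.00
Canvas tote bag $13.94: everything else → 6.5% → $0.91
First-aid kit $28.24: nonprescription drugs → 0% → $0.00
AA batteries (8-pack) $13.57: everything else → 6.5% → $0.88
Deli sandwich $12.54: hot prepared food → 3.5% → $0.44
Subtotal = $89.31; tax = $2.23; total due = $91.54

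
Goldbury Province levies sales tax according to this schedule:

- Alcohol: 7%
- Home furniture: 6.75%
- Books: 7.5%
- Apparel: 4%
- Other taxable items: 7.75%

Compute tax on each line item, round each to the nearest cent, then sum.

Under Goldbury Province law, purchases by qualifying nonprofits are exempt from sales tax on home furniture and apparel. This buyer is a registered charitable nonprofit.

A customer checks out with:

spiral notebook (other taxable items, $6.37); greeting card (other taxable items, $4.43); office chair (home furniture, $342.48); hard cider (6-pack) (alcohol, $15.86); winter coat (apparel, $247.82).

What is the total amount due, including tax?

$618.90

Spiral notebook $6.37: other taxable items → 7.75% → $0.49
Greeting card $4.43: other taxable items → 7.75% → $0.34
Office chair $342.48: home furniture, buyer-exempt → 0% → $0.00
Hard cider (6-pack) $15.86: alcohol → 7% → $1.11
Winter coat $247.82: apparel, buyer-exempt → 0% → $0.00
Subtotal = $616.96; tax = $1.94; total due = $618.90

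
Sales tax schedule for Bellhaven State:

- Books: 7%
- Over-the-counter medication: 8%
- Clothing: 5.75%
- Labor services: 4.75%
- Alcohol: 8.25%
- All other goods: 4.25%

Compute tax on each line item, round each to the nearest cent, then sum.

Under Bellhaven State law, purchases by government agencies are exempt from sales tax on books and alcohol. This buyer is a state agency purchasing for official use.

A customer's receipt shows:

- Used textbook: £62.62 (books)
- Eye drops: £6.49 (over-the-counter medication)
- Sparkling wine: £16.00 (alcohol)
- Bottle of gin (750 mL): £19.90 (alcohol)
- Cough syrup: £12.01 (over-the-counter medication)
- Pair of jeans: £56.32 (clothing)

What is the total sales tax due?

£4.72

Used textbook £62.62: books, buyer-exempt → 0% → £0.00
Eye drops £6.49: over-the-counter medication → 8% → £0.52
Sparkling wine £16.00: alcohol, buyer-exempt → 0% → £0.00
Bottle of gin (750 mL) £19.90: alcohol, buyer-exempt → 0% → £0.00
Cough syrup £12.01: over-the-counter medication → 8% → £0.96
Pair of jeans £56.32: clothing → 5.75% → £3.24
Total tax = £0.52 + £0.96 + £3.24 = £4.72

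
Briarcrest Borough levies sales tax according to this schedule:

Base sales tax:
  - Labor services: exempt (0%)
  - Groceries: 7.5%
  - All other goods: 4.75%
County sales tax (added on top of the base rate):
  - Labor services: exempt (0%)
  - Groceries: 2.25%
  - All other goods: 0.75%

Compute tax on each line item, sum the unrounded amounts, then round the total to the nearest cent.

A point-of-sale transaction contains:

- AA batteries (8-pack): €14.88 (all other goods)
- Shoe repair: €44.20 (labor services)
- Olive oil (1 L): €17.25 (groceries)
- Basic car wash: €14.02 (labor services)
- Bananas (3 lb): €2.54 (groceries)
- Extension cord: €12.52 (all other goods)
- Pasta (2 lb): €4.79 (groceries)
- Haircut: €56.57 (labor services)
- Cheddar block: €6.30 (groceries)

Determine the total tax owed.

AA batteries (8-pack) €14.88: all other goods → 4.75% + 0.75% county = 5.5% → €0.8184
Shoe repair €44.20: labor services → 0% + 0% county = 0% → €0.00
Olive oil (1 L) €17.25: groceries → 7.5% + 2.25% county = 9.75% → €1.681875
Basic car wash €14.02: labor services → 0% + 0% county = 0% → €0.00
Bananas (3 lb) €2.54: groceries → 7.5% + 2.25% county = 9.75% → €0.24765
Extension cord €12.52: all other goods → 4.75% + 0.75% county = 5.5% → €0.6886
Pasta (2 lb) €4.79: groceries → 7.5% + 2.25% county = 9.75% → €0.467025
Haircut €56.57: labor services → 0% + 0% county = 0% → €0.00
Cheddar block €6.30: groceries → 7.5% + 2.25% county = 9.75% → €0.61425
Unrounded tax sum = €4.5178 → €4.52

€4.52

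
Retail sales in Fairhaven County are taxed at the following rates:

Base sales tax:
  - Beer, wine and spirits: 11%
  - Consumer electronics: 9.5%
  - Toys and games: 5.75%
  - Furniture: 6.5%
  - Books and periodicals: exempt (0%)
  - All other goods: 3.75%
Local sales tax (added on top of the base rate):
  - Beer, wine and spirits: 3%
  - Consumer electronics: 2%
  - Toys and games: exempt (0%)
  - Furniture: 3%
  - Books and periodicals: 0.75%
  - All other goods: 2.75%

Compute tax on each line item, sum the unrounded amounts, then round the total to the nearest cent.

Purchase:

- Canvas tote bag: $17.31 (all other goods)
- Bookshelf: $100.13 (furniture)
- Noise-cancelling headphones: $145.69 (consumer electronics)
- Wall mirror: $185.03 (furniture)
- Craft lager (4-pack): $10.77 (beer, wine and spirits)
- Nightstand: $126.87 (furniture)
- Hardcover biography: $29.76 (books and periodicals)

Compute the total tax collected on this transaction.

$58.75

Canvas tote bag $17.31: all other goods → 3.75% + 2.75% local = 6.5% → $1.12515
Bookshelf $100.13: furniture → 6.5% + 3% local = 9.5% → $9.51235
Noise-cancelling headphones $145.69: consumer electronics → 9.5% + 2% local = 11.5% → $16.75435
Wall mirror $185.03: furniture → 6.5% + 3% local = 9.5% → $17.57785
Craft lager (4-pack) $10.77: beer, wine and spirits → 11% + 3% local = 14% → $1.5078
Nightstand $126.87: furniture → 6.5% + 3% local = 9.5% → $12.05265
Hardcover biography $29.76: books and periodicals → 0% + 0.75% local = 0.75% → $0.2232
Unrounded tax sum = $58.75335 → $58.75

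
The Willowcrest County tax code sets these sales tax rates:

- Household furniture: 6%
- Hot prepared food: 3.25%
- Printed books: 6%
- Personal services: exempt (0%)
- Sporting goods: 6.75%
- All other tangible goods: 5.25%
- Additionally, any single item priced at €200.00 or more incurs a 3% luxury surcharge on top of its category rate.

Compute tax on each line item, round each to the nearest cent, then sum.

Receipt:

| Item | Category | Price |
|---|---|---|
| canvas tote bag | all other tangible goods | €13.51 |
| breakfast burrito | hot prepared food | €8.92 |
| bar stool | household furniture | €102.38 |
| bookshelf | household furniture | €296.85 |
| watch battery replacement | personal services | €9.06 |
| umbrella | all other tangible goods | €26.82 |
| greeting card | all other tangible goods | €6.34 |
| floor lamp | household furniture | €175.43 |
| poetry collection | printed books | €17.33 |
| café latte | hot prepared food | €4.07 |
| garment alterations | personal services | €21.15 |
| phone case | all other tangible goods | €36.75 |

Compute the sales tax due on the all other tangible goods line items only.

Canvas tote bag €13.51: all other tangible goods → 5.25% → €0.71
Umbrella €26.82: all other tangible goods → 5.25% → €1.41
Greeting card €6.34: all other tangible goods → 5.25% → €0.33
Phone case €36.75: all other tangible goods → 5.25% → €1.93
Tax on all other tangible goods = €0.71 + €1.41 + €0.33 + €1.93 = €4.38

€4.38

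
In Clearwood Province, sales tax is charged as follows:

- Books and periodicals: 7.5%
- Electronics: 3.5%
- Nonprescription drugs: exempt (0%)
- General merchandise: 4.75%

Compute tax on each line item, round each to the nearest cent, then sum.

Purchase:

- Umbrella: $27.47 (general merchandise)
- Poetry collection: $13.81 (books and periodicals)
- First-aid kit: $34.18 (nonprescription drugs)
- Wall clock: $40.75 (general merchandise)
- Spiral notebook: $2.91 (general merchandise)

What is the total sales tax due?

Umbrella $27.47: general merchandise → 4.75% → $1.30
Poetry collection $13.81: books and periodicals → 7.5% → $1.04
First-aid kit $34.18: nonprescription drugs → 0% → $0.00
Wall clock $40.75: general merchandise → 4.75% → $1.94
Spiral notebook $2.91: general merchandise → 4.75% → $0.14
Total tax = $1.30 + $1.04 + $1.94 + $0.14 = $4.42

$4.42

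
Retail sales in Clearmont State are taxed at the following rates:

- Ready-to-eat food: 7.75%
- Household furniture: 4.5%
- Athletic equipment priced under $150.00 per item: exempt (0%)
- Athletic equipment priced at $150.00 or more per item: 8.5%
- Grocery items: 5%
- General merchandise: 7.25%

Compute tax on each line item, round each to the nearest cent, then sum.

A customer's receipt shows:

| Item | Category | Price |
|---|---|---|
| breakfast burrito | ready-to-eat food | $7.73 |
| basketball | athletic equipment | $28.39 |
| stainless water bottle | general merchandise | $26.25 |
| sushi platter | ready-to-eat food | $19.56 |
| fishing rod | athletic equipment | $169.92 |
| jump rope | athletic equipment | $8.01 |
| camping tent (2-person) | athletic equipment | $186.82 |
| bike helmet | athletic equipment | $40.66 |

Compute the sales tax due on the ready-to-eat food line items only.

Breakfast burrito $7.73: ready-to-eat food → 7.75% → $0.60
Sushi platter $19.56: ready-to-eat food → 7.75% → $1.52
Tax on ready-to-eat food = $0.60 + $1.52 = $2.12

$2.12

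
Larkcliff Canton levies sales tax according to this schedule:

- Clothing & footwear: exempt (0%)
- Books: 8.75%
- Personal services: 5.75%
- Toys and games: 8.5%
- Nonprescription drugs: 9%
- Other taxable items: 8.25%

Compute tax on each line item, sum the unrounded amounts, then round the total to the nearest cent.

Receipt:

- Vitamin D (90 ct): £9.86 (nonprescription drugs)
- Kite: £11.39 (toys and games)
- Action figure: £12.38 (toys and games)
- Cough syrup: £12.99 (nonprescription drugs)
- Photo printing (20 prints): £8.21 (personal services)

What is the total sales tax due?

Vitamin D (90 ct) £9.86: nonprescription drugs → 9% → £0.8874
Kite £11.39: toys and games → 8.5% → £0.96815
Action figure £12.38: toys and games → 8.5% → £1.0523
Cough syrup £12.99: nonprescription drugs → 9% → £1.1691
Photo printing (20 prints) £8.21: personal services → 5.75% → £0.472075
Unrounded tax sum = £4.549025 → £4.55

£4.55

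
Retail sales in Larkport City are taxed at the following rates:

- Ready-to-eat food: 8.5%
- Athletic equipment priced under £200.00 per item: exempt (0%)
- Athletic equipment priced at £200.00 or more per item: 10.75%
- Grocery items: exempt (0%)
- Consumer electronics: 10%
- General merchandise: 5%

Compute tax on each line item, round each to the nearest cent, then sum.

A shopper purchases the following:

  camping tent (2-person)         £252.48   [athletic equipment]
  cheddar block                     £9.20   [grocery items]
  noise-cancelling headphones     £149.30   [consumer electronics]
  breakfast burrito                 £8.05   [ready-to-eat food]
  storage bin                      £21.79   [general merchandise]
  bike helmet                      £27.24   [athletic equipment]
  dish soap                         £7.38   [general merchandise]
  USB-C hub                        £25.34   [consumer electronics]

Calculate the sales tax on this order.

£46.74

Camping tent (2-person) £252.48: athletic equipment, £200.00 or more → 10.75% → £27.14
Cheddar block £9.20: grocery items → 0% → £0.00
Noise-cancelling headphones £149.30: consumer electronics → 10% → £14.93
Breakfast burrito £8.05: ready-to-eat food → 8.5% → £0.68
Storage bin £21.79: general merchandise → 5% → £1.09
Bike helmet £27.24: athletic equipment, under £200.00 → 0% → £0.00
Dish soap £7.38: general merchandise → 5% → £0.37
USB-C hub £25.34: consumer electronics → 10% → £2.53
Total tax = £27.14 + £14.93 + £0.68 + £1.09 + £0.37 + £2.53 = £46.74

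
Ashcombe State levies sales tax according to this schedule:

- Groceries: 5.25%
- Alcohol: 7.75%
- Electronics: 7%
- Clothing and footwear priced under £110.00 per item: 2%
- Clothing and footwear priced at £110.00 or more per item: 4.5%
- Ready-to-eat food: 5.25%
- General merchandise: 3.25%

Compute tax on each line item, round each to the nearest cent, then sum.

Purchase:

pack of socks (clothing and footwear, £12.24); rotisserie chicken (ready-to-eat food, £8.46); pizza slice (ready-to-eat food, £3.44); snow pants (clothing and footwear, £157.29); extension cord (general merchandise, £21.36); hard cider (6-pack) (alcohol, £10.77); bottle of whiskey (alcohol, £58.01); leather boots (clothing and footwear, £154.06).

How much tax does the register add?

£20.89

Pack of socks £12.24: clothing and footwear, under £110.00 → 2% → £0.24
Rotisserie chicken £8.46: ready-to-eat food → 5.25% → £0.44
Pizza slice £3.44: ready-to-eat food → 5.25% → £0.18
Snow pants £157.29: clothing and footwear, £110.00 or more → 4.5% → £7.08
Extension cord £21.36: general merchandise → 3.25% → £0.69
Hard cider (6-pack) £10.77: alcohol → 7.75% → £0.83
Bottle of whiskey £58.01: alcohol → 7.75% → £4.50
Leather boots £154.06: clothing and footwear, £110.00 or more → 4.5% → £6.93
Total tax = £0.24 + £0.44 + £0.18 + £7.08 + £0.69 + £0.83 + £4.50 + £6.93 = £20.89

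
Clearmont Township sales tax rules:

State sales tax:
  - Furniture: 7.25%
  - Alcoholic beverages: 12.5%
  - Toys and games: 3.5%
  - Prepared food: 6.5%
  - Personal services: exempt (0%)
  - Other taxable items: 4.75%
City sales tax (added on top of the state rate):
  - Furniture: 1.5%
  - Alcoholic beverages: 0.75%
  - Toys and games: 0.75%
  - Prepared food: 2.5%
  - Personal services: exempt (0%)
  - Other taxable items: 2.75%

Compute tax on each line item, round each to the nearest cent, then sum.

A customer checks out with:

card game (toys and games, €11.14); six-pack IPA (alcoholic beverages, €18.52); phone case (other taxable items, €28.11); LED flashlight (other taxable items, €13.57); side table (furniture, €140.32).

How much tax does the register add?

€18.33

Card game €11.14: toys and games → 3.5% + 0.75% city = 4.25% → €0.47
Six-pack IPA €18.52: alcoholic beverages → 12.5% + 0.75% city = 13.25% → €2.45
Phone case €28.11: other taxable items → 4.75% + 2.75% city = 7.5% → €2.11
LED flashlight €13.57: other taxable items → 4.75% + 2.75% city = 7.5% → €1.02
Side table €140.32: furniture → 7.25% + 1.5% city = 8.75% → €12.28
Total tax = €0.47 + €2.45 + €2.11 + €1.02 + €12.28 = €18.33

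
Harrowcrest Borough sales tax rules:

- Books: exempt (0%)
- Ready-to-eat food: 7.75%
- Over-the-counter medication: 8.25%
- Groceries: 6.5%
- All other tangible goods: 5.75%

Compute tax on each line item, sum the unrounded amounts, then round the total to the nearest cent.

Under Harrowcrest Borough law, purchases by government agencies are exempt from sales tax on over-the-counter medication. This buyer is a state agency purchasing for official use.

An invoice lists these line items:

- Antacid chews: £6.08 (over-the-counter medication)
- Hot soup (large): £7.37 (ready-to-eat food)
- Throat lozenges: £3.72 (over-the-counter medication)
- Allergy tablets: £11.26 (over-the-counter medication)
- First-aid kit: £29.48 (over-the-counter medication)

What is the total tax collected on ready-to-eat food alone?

£0.57

Hot soup (large) £7.37: ready-to-eat food → 7.75% → £0.571175
Tax on ready-to-eat food: unrounded sum = £0.571175 → £0.57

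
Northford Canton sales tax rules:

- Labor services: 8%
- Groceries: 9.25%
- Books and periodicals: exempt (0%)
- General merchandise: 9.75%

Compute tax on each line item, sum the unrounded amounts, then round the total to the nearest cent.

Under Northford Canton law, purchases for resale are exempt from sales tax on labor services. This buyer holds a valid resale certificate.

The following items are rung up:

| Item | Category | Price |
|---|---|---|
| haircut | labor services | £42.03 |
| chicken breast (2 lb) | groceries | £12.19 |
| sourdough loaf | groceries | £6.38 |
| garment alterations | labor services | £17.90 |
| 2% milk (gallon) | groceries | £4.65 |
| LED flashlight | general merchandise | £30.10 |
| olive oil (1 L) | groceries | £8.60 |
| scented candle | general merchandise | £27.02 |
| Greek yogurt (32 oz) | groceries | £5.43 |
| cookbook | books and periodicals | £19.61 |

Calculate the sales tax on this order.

Haircut £42.03: labor services, buyer-exempt → 0% → £0.00
Chicken breast (2 lb) £12.19: groceries → 9.25% → £1.127575
Sourdough loaf £6.38: groceries → 9.25% → £0.59015
Garment alterations £17.90: labor services, buyer-exempt → 0% → £0.00
2% milk (gallon) £4.65: groceries → 9.25% → £0.430125
LED flashlight £30.10: general merchandise → 9.75% → £2.93475
Olive oil (1 L) £8.60: groceries → 9.25% → £0.7955
Scented candle £27.02: general merchandise → 9.75% → £2.63445
Greek yogurt (32 oz) £5.43: groceries → 9.25% → £0.502275
Cookbook £19.61: books and periodicals → 0% → £0.00
Unrounded tax sum = £9.014825 → £9.01

£9.01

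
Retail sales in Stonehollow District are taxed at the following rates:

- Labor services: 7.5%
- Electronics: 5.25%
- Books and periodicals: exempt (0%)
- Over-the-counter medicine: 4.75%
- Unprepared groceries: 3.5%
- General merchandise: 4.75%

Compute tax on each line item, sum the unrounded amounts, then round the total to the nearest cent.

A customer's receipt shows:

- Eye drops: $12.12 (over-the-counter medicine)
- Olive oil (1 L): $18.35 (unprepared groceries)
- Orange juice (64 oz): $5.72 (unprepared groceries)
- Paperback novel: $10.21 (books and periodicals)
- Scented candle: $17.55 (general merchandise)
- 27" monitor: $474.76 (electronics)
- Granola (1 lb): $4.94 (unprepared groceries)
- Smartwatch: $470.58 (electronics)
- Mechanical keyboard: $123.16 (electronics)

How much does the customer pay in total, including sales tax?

Eye drops $12.12: over-the-counter medicine → 4.75% → $0.5757
Olive oil (1 L) $18.35: unprepared groceries → 3.5% → $0.64225
Orange juice (64 oz) $5.72: unprepared groceries → 3.5% → $0.2002
Paperback novel $10.21: books and periodicals → 0% → $0.00
Scented candle $17.55: general merchandise → 4.75% → $0.833625
27" monitor $474.76: electronics → 5.25% → $24.9249
Granola (1 lb) $4.94: unprepared groceries → 3.5% → $0.1729
Smartwatch $470.58: electronics → 5.25% → $24.70545
Mechanical keyboard $123.16: electronics → 5.25% → $6.4659
Subtotal = $1137.39; unrounded tax = $58.520925 → $58.52; total due = $1195.91

$1195.91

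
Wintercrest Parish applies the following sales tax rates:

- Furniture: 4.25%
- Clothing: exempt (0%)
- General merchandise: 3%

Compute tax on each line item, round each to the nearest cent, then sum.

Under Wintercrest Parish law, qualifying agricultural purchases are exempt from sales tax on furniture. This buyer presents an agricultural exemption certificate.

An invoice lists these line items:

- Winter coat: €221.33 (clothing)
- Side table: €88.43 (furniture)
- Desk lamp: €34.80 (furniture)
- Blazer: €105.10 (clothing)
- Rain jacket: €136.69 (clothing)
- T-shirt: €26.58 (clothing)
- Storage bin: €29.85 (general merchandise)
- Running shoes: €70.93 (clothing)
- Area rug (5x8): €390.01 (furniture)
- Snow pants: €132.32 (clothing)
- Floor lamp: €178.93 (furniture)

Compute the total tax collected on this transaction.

Winter coat €221.33: clothing → 0% → €0.00
Side table €88.43: furniture, buyer-exempt → 0% → €0.00
Desk lamp €34.80: furniture, buyer-exempt → 0% → €0.00
Blazer €105.10: clothing → 0% → €0.00
Rain jacket €136.69: clothing → 0% → €0.00
T-shirt €26.58: clothing → 0% → €0.00
Storage bin €29.85: general merchandise → 3% → €0.90
Running shoes €70.93: clothing → 0% → €0.00
Area rug (5x8) €390.01: furniture, buyer-exempt → 0% → €0.00
Snow pants €132.32: clothing → 0% → €0.00
Floor lamp €178.93: furniture, buyer-exempt → 0% → €0.00
Total tax = €0.90

€0.90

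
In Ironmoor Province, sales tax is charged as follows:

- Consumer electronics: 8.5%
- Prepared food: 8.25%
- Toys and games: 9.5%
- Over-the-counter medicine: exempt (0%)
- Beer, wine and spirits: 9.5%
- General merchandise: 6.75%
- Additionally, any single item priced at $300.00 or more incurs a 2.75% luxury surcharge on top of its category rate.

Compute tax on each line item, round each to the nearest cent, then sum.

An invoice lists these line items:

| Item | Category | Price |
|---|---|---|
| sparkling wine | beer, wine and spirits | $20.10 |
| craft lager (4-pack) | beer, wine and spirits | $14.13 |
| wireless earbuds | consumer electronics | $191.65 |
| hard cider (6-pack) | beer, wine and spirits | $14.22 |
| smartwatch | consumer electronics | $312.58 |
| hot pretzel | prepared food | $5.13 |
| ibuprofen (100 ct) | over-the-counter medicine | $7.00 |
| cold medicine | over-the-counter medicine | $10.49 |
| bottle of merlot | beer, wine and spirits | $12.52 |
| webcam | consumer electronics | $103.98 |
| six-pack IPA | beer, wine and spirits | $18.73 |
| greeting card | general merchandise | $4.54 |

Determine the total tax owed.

$68.60

Sparkling wine $20.10: beer, wine and spirits → 9.5% → $1.91
Craft lager (4-pack) $14.13: beer, wine and spirits → 9.5% → $1.34
Wireless earbuds $191.65: consumer electronics → 8.5% → $16.29
Hard cider (6-pack) $14.22: beer, wine and spirits → 9.5% → $1.35
Smartwatch $312.58: consumer electronics → 8.5% + 2.75% surcharge = 11.25% → $35.17
Hot pretzel $5.13: prepared food → 8.25% → $0.42
Ibuprofen (100 ct) $7.00: over-the-counter medicine → 0% → $0.00
Cold medicine $10.49: over-the-counter medicine → 0% → $0.00
Bottle of merlot $12.52: beer, wine and spirits → 9.5% → $1.19
Webcam $103.98: consumer electronics → 8.5% → $8.84
Six-pack IPA $18.73: beer, wine and spirits → 9.5% → $1.78
Greeting card $4.54: general merchandise → 6.75% → $0.31
Total tax = $1.91 + $1.34 + $16.29 + $1.35 + $35.17 + $0.42 + $1.19 + $8.84 + $1.78 + $0.31 = $68.60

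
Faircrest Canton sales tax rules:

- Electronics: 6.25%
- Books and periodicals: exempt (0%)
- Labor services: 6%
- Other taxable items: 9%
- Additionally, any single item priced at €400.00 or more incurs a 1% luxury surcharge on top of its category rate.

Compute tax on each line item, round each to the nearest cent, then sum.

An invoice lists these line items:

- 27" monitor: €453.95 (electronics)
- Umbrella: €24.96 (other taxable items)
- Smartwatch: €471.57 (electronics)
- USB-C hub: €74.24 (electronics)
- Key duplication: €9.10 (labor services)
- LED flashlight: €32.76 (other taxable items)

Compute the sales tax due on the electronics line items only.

27" monitor €453.95: electronics → 6.25% + 1% surcharge = 7.25% → €32.91
Smartwatch €471.57: electronics → 6.25% + 1% surcharge = 7.25% → €34.19
USB-C hub €74.24: electronics → 6.25% → €4.64
Tax on electronics = €32.91 + €34.19 + €4.64 = €71.74

€71.74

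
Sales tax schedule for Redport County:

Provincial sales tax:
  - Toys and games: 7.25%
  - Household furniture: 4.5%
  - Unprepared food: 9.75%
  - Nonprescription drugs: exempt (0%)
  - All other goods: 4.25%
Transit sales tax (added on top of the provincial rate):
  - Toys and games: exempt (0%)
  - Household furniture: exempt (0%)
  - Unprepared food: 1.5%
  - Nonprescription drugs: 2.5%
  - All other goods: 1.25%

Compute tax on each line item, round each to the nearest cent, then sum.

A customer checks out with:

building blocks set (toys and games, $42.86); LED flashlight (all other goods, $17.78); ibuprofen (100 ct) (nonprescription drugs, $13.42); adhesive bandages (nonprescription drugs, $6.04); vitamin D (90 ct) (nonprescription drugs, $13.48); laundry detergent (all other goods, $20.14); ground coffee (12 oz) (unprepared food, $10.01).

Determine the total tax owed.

$7.16

Building blocks set $42.86: toys and games → 7.25% + 0% transit = 7.25% → $3.11
LED flashlight $17.78: all other goods → 4.25% + 1.25% transit = 5.5% → $0.98
Ibuprofen (100 ct) $13.42: nonprescription drugs → 0% + 2.5% transit = 2.5% → $0.34
Adhesive bandages $6.04: nonprescription drugs → 0% + 2.5% transit = 2.5% → $0.15
Vitamin D (90 ct) $13.48: nonprescription drugs → 0% + 2.5% transit = 2.5% → $0.34
Laundry detergent $20.14: all other goods → 4.25% + 1.25% transit = 5.5% → $1.11
Ground coffee (12 oz) $10.01: unprepared food → 9.75% + 1.5% transit = 11.25% → $1.13
Total tax = $3.11 + $0.98 + $0.34 + $0.15 + $0.34 + $1.11 + $1.13 = $7.16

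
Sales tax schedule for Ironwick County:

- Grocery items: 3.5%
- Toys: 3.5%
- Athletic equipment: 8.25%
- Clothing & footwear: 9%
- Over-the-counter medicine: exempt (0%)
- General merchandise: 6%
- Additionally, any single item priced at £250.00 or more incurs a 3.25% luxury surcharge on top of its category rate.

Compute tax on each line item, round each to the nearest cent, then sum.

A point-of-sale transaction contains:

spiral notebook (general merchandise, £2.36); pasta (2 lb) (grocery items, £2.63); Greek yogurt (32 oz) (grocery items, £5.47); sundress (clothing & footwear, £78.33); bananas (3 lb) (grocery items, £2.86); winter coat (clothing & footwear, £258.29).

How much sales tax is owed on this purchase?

Spiral notebook £2.36: general merchandise → 6% → £0.14
Pasta (2 lb) £2.63: grocery items → 3.5% → £0.09
Greek yogurt (32 oz) £5.47: grocery items → 3.5% → £0.19
Sundress £78.33: clothing & footwear → 9% → £7.05
Bananas (3 lb) £2.86: grocery items → 3.5% → £0.10
Winter coat £258.29: clothing & footwear → 9% + 3.25% surcharge = 12.25% → £31.64
Total tax = £0.14 + £0.09 + £0.19 + £7.05 + £0.10 + £31.64 = £39.21

£39.21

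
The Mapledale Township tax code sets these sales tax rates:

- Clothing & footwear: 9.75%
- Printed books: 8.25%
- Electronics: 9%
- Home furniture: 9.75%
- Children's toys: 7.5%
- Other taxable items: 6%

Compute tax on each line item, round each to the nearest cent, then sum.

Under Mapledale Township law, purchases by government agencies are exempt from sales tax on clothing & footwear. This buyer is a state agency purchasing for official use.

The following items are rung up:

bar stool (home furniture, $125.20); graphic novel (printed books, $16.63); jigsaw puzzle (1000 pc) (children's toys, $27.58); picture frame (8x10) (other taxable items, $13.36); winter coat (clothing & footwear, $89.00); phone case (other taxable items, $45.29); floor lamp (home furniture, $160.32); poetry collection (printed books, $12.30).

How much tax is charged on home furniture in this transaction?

$27.84

Bar stool $125.20: home furniture → 9.75% → $12.21
Floor lamp $160.32: home furniture → 9.75% → $15.63
Tax on home furniture = $12.21 + $15.63 = $27.84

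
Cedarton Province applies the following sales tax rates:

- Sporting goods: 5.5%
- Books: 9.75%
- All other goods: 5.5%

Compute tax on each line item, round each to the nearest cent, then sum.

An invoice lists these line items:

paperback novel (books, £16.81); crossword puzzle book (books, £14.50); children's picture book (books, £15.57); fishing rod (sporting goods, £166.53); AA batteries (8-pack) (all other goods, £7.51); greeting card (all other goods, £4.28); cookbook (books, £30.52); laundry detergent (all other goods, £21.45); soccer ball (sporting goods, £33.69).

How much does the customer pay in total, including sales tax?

£331.25

Paperback novel £16.81: books → 9.75% → £1.64
Crossword puzzle book £14.50: books → 9.75% → £1.41
Children's picture book £15.57: books → 9.75% → £1.52
Fishing rod £166.53: sporting goods → 5.5% → £9.16
AA batteries (8-pack) £7.51: all other goods → 5.5% → £0.41
Greeting card £4.28: all other goods → 5.5% → £0.24
Cookbook £30.52: books → 9.75% → £2.98
Laundry detergent £21.45: all other goods → 5.5% → £1.18
Soccer ball £33.69: sporting goods → 5.5% → £1.85
Subtotal = £310.86; tax = £20.39; total due = £331.25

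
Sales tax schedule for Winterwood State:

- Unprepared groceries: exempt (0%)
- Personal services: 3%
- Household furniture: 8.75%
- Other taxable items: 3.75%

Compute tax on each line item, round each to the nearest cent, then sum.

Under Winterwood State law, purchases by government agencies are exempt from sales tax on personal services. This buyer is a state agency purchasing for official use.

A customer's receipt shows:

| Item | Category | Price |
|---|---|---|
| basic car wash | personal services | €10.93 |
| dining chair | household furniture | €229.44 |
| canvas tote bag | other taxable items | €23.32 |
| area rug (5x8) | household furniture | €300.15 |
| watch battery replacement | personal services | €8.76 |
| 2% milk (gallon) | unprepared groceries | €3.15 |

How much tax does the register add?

€47.21

Basic car wash €10.93: personal services, buyer-exempt → 0% → €0.00
Dining chair €229.44: household furniture → 8.75% → €20.08
Canvas tote bag €23.32: other taxable items → 3.75% → €0.87
Area rug (5x8) €300.15: household furniture → 8.75% → €26.26
Watch battery replacement €8.76: personal services, buyer-exempt → 0% → €0.00
2% milk (gallon) €3.15: unprepared groceries → 0% → €0.00
Total tax = €20.08 + €0.87 + €26.26 = €47.21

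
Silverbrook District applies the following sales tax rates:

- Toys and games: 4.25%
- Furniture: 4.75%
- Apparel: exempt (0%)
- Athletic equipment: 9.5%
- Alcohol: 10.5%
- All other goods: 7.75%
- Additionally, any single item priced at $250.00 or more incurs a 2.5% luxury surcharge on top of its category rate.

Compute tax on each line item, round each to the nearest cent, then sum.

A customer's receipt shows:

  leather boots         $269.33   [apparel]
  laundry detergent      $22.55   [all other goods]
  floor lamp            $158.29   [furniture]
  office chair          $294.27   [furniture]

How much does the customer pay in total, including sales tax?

$781.77

Leather boots $269.33: apparel → 0% + 2.5% surcharge = 2.5% → $6.73
Laundry detergent $22.55: all other goods → 7.75% → $1.75
Floor lamp $158.29: furniture → 4.75% → $7.52
Office chair $294.27: furniture → 4.75% + 2.5% surcharge = 7.25% → $21.33
Subtotal = $744.44; tax = $37.33; total due = $781.77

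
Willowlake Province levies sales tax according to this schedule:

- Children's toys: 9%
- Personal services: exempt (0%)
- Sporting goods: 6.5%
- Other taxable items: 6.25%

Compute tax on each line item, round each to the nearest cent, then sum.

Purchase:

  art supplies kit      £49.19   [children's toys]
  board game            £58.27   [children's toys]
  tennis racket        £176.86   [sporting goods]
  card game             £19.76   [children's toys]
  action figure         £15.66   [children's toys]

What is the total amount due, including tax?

Art supplies kit £49.19: children's toys → 9% → £4.43
Board game £58.27: children's toys → 9% → £5.24
Tennis racket £176.86: sporting goods → 6.5% → £11.50
Card game £19.76: children's toys → 9% → £1.78
Action figure £15.66: children's toys → 9% → £1.41
Subtotal = £319.74; tax = £24.36; total due = £344.10

£344.10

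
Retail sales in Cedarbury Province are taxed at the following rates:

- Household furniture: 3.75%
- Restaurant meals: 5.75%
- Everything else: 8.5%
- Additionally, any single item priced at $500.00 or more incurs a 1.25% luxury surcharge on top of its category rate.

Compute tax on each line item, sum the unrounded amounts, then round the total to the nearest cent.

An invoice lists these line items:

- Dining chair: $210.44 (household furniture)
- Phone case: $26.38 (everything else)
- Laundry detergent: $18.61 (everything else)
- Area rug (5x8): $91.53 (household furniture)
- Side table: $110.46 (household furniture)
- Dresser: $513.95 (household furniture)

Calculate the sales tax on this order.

Dining chair $210.44: household furniture → 3.75% → $7.8915
Phone case $26.38: everything else → 8.5% → $2.2423
Laundry detergent $18.61: everything else → 8.5% → $1.58185
Area rug (5x8) $91.53: household furniture → 3.75% → $3.432375
Side table $110.46: household furniture → 3.75% → $4.14225
Dresser $513.95: household furniture → 3.75% + 1.25% surcharge = 5% → $25.6975
Unrounded tax sum = $44.987775 → $44.99

$44.99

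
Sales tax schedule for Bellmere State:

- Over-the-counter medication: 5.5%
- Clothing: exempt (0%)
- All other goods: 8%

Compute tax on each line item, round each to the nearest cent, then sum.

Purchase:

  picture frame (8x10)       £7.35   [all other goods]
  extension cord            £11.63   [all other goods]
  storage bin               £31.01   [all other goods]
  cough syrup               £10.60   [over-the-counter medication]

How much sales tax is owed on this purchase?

£4.58

Picture frame (8x10) £7.35: all other goods → 8% → £0.59
Extension cord £11.63: all other goods → 8% → £0.93
Storage bin £31.01: all other goods → 8% → £2.48
Cough syrup £10.60: over-the-counter medication → 5.5% → £0.58
Total tax = £0.59 + £0.93 + £2.48 + £0.58 = £4.58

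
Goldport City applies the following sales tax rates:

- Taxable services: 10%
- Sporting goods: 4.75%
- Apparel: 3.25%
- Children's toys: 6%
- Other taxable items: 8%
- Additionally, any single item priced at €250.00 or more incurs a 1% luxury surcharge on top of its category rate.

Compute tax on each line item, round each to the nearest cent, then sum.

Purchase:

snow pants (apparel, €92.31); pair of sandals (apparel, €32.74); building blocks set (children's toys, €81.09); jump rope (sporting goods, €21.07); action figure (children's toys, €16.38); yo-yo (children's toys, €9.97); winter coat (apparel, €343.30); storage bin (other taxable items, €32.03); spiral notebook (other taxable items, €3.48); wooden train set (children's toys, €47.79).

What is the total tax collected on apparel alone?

Snow pants €92.31: apparel → 3.25% → €3.00
Pair of sandals €32.74: apparel → 3.25% → €1.06
Winter coat €343.30: apparel → 3.25% + 1% surcharge = 4.25% → €14.59
Tax on apparel = €3.00 + €1.06 + €14.59 = €18.65

€18.65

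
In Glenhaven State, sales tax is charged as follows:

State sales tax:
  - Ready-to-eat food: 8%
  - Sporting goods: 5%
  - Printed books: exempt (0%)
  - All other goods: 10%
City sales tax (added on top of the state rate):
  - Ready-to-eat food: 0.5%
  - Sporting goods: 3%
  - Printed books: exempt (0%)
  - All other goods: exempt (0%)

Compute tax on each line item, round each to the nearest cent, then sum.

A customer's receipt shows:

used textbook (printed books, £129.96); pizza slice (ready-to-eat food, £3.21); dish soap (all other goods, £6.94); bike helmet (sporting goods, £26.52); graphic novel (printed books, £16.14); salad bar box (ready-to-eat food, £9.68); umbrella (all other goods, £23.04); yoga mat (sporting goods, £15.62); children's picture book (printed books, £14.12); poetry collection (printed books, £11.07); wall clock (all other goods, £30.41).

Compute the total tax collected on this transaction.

Used textbook £129.96: printed books → 0% + 0% city = 0% → £0.00
Pizza slice £3.21: ready-to-eat food → 8% + 0.5% city = 8.5% → £0.27
Dish soap £6.94: all other goods → 10% + 0% city = 10% → £0.69
Bike helmet £26.52: sporting goods → 5% + 3% city = 8% → £2.12
Graphic novel £16.14: printed books → 0% + 0% city = 0% → £0.00
Salad bar box £9.68: ready-to-eat food → 8% + 0.5% city = 8.5% → £0.82
Umbrella £23.04: all other goods → 10% + 0% city = 10% → £2.30
Yoga mat £15.62: sporting goods → 5% + 3% city = 8% → £1.25
Children's picture book £14.12: printed books → 0% + 0% city = 0% → £0.00
Poetry collection £11.07: printed books → 0% + 0% city = 0% → £0.00
Wall clock £30.41: all other goods → 10% + 0% city = 10% → £3.04
Total tax = £0.27 + £0.69 + £2.12 + £0.82 + £2.30 + £1.25 + £3.04 = £10.49

£10.49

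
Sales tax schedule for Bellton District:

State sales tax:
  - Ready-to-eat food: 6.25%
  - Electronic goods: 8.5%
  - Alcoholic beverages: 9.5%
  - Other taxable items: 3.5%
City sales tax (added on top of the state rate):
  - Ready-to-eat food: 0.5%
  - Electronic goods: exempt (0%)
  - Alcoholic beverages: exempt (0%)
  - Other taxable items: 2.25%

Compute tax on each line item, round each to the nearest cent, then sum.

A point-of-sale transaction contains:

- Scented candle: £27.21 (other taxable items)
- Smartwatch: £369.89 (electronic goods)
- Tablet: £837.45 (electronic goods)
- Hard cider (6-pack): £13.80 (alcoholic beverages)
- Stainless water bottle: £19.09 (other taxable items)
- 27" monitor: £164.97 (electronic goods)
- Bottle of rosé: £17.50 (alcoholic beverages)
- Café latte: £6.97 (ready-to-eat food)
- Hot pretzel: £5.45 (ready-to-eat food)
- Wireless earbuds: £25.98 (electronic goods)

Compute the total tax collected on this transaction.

Scented candle £27.21: other taxable items → 3.5% + 2.25% city = 5.75% → £1.56
Smartwatch £369.89: electronic goods → 8.5% + 0% city = 8.5% → £31.44
Tablet £837.45: electronic goods → 8.5% + 0% city = 8.5% → £71.18
Hard cider (6-pack) £13.80: alcoholic beverages → 9.5% + 0% city = 9.5% → £1.31
Stainless water bottle £19.09: other taxable items → 3.5% + 2.25% city = 5.75% → £1.10
27" monitor £164.97: electronic goods → 8.5% + 0% city = 8.5% → £14.02
Bottle of rosé £17.50: alcoholic beverages → 9.5% + 0% city = 9.5% → £1.66
Café latte £6.97: ready-to-eat food → 6.25% + 0.5% city = 6.75% → £0.47
Hot pretzel £5.45: ready-to-eat food → 6.25% + 0.5% city = 6.75% → £0.37
Wireless earbuds £25.98: electronic goods → 8.5% + 0% city = 8.5% → £2.21
Total tax = £1.56 + £31.44 + £71.18 + £1.31 + £1.10 + £14.02 + £1.66 + £0.47 + £0.37 + £2.21 = £125.32

£125.32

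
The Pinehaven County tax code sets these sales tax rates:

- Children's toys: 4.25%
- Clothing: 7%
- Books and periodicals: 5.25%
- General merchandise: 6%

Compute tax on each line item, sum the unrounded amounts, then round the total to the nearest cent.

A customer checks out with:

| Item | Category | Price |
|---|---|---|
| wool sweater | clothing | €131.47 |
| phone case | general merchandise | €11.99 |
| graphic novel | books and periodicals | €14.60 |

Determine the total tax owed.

€10.69

Wool sweater €131.47: clothing → 7% → €9.2029
Phone case €11.99: general merchandise → 6% → €0.7194
Graphic novel €14.60: books and periodicals → 5.25% → €0.7665
Unrounded tax sum = €10.6888 → €10.69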